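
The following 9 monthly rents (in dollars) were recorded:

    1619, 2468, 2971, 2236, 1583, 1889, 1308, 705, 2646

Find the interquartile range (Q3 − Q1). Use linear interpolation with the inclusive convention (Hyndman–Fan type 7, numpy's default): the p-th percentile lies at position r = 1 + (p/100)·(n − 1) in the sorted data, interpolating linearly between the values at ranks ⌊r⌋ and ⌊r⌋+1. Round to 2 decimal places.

Sorted: 705, 1308, 1583, 1619, 1889, 2236, 2468, 2646, 2971.
n = 9.
P25: r = 3 (integer) → 1583.
P75: r = 7 (integer) → 2468.
Difference: 2468 − 1583 = 885.

885.00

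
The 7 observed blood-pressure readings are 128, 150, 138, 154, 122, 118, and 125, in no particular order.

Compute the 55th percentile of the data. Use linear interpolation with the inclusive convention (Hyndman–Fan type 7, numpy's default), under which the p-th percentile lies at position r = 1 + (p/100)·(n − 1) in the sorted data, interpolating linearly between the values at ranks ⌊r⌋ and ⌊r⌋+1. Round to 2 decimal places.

131.00

Sorted: 118, 122, 125, 128, 138, 150, 154.
n = 7.
r = 1 + (55/100)·(7 − 1) = 1 + 3.3 = 4.3.
Rank 4 is 128 and rank 5 is 138.
Interpolate: 128 + 0.3·(138 − 128) = 128 + 0.3·10 = 131.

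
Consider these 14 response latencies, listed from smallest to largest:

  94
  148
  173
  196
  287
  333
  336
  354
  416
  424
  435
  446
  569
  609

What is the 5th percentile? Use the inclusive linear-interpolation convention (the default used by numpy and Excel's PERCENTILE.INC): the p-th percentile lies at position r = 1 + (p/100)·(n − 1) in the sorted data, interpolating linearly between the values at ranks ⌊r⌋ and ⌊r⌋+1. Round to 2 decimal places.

n = 14.
r = 1 + (5/100)·(14 − 1) = 1 + 0.65 = 1.65.
Rank 1 is 94 and rank 2 is 148.
Interpolate: 94 + 0.65·(148 − 94) = 94 + 0.65·54 = 129.1.

129.10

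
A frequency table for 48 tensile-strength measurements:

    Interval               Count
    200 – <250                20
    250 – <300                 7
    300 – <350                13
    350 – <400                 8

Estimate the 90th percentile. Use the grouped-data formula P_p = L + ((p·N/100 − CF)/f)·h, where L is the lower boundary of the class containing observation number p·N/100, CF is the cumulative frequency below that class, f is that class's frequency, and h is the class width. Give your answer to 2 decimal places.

370.00

N = 48; target position k = 90/100 · 48 = 43.2.
Cumulative frequencies: 20, 27, 40, 48.
Observation 43.2 falls in the class 350 – <400.
L = 350, CF = 40, f = 8, h = 50.
P90 = 350 + ((43.2 − 40)/8)·50 = 350 + 20 = 370.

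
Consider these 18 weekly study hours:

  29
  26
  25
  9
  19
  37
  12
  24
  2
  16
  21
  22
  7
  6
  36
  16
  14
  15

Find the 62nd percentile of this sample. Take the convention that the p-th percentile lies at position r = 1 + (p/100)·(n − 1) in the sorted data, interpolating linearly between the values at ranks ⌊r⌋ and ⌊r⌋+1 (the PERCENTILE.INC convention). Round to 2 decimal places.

21.54

Sorted: 2, 6, 7, 9, 12, 14, 15, 16, 16, 19, 21, 22, 24, 25, 26, 29, 36, 37.
n = 18.
r = 1 + (62/100)·(18 − 1) = 1 + 10.54 = 11.54.
Rank 11 is 21 and rank 12 is 22.
Interpolate: 21 + 0.54·(22 − 21) = 21 + 0.54·1 = 21.54.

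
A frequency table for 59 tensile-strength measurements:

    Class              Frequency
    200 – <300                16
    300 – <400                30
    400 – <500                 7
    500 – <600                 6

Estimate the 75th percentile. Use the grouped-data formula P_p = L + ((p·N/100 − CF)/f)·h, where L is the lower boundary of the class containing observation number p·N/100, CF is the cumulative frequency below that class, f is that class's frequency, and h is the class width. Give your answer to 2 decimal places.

394.17

N = 59; target position k = 75/100 · 59 = 44.25.
Cumulative frequencies: 16, 46, 53, 59.
Observation 44.25 falls in the class 300 – <400.
L = 300, CF = 16, f = 30, h = 100.
P75 = 300 + ((44.25 − 16)/30)·100 = 300 + 94.1667 = 394.167.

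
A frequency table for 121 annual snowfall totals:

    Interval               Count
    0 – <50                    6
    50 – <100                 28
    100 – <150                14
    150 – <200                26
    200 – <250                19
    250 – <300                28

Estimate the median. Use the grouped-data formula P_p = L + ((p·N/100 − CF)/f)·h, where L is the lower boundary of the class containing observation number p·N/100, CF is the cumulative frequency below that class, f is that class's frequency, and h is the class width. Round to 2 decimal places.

N = 121; target position k = 50/100 · 121 = 60.5.
Cumulative frequencies: 6, 34, 48, 74, 93, 121.
Observation 60.5 falls in the class 150 – <200.
L = 150, CF = 48, f = 26, h = 50.
P50 = 150 + ((60.5 − 48)/26)·50 = 150 + 24.0385 = 174.038.

174.04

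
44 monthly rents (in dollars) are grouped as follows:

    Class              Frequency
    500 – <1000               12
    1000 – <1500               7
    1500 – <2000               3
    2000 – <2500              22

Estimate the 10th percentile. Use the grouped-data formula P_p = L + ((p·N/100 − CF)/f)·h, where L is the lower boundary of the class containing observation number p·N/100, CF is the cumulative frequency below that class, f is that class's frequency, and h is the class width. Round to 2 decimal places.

N = 44; target position k = 10/100 · 44 = 4.4.
Cumulative frequencies: 12, 19, 22, 44.
Observation 4.4 falls in the class 500 – <1000.
L = 500, CF = 0, f = 12, h = 500.
P10 = 500 + ((4.4 − 0)/12)·500 = 500 + 183.333 = 683.333.

683.33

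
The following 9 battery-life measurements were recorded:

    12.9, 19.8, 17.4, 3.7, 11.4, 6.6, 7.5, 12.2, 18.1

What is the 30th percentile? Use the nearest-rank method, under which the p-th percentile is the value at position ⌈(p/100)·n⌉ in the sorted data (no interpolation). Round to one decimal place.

7.5

Sorted: 3.7, 6.6, 7.5, 11.4, 12.2, 12.9, 17.4, 18.1, 19.8.
n = 9.
Position = ⌈30/100 · 9⌉ = ⌈2.7⌉ = 3.
The value at rank 3 is 7.5.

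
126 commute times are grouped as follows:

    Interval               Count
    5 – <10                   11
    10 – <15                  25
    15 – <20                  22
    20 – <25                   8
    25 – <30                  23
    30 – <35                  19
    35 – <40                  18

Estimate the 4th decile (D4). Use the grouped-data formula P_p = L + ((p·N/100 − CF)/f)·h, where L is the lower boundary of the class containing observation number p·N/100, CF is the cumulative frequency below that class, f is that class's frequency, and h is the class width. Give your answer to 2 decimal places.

N = 126; target position k = 40/100 · 126 = 50.4.
Cumulative frequencies: 11, 36, 58, 66, 89, 108, 126.
Observation 50.4 falls in the class 15 – <20.
L = 15, CF = 36, f = 22, h = 5.
P40 = 15 + ((50.4 − 36)/22)·5 = 15 + 3.27273 = 18.2727.

18.27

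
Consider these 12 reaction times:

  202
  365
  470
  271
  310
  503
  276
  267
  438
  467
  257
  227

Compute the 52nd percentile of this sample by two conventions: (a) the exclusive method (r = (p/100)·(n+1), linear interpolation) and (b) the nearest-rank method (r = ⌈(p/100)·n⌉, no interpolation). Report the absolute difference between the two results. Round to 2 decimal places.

8.16

Sorted: 202, 227, 257, 267, 271, 276, 310, 365, 438, 467, 470, 503.
n = 12.
(a) r = 6.76; between ranks 6 (276) and 7 (310): 301.84.
(b) the nearest-rank method: rank 7 → 310.
|301.84 − 310| = 8.16.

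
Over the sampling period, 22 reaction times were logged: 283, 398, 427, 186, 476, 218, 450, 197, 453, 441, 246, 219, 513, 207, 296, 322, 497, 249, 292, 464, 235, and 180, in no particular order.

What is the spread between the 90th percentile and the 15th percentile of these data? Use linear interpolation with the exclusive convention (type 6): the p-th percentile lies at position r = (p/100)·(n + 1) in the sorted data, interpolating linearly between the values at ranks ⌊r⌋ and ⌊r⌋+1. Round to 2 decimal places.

Sorted: 180, 186, 197, 207, 218, 219, 235, 246, 249, 283, 292, 296, 322, 398, 427, 441, 450, 453, 464, 476, 497, 513.
n = 22.
P15: r = 3.45; ranks 3–4 are 197, 207; interpolating gives 201.5.
P90: r = 20.7; ranks 20–21 are 476, 497; interpolating gives 490.7.
Difference: 490.7 − 201.5 = 289.2.

289.20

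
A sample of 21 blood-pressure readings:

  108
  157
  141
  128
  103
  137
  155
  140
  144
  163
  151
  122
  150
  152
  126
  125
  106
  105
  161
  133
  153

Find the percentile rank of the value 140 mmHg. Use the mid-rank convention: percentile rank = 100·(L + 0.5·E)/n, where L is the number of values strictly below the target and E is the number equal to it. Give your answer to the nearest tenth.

50.0

Sorted: 103, 105, 106, 108, 122, 125, 126, 128, 133, 137, 140, 141, 144, 150, 151, 152, 153, 155, 157, 161, 163.
Count below 140: L = 10; count equal: E = 1; n = 21.
Percentile rank = 100·(10 + 0.5·1)/21 = 100·10.5/21 = 50.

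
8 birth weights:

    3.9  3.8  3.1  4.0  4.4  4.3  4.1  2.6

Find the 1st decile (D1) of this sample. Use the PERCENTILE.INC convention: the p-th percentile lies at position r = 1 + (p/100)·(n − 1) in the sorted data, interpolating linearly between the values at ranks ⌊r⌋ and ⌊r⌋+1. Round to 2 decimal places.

Sorted: 2.6, 3.1, 3.8, 3.9, 4.0, 4.1, 4.3, 4.4.
n = 8.
r = 1 + (10/100)·(8 − 1) = 1 + 0.7 = 1.7.
Rank 1 is 2.6 and rank 2 is 3.1.
Interpolate: 2.6 + 0.7·(3.1 − 2.6) = 2.6 + 0.7·0.5 = 2.95.

2.95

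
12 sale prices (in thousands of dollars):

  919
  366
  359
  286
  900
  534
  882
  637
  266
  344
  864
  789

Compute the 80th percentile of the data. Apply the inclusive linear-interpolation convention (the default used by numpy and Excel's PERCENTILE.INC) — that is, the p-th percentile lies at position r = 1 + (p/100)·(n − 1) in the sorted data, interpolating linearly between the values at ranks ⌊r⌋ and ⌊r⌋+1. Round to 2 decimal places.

Sorted: 266, 286, 344, 359, 366, 534, 637, 789, 864, 882, 900, 919.
n = 12.
r = 1 + (80/100)·(12 − 1) = 1 + 8.8 = 9.8.
Rank 9 is 864 and rank 10 is 882.
Interpolate: 864 + 0.8·(882 − 864) = 864 + 0.8·18 = 878.4.

878.40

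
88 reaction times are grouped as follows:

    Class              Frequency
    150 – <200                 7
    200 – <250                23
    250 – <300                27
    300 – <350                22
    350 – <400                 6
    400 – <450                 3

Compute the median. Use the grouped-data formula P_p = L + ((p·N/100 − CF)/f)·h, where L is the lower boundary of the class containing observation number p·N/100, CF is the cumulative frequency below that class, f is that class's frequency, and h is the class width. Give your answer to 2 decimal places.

N = 88; target position k = 50/100 · 88 = 44.
Cumulative frequencies: 7, 30, 57, 79, 85, 88.
Observation 44 falls in the class 250 – <300.
L = 250, CF = 30, f = 27, h = 50.
P50 = 250 + ((44 − 30)/27)·50 = 250 + 25.9259 = 275.926.

275.93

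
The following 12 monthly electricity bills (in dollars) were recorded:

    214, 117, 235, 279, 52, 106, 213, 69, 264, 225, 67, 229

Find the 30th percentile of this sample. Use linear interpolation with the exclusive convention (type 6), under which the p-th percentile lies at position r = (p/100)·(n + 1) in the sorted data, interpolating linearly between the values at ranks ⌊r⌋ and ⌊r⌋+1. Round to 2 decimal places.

102.30

Sorted: 52, 67, 69, 106, 117, 213, 214, 225, 229, 235, 264, 279.
n = 12.
r = (30/100)·(12 + 1) = 3.9.
Rank 3 is 69 and rank 4 is 106.
Interpolate: 69 + 0.9·(106 − 69) = 69 + 0.9·37 = 102.3.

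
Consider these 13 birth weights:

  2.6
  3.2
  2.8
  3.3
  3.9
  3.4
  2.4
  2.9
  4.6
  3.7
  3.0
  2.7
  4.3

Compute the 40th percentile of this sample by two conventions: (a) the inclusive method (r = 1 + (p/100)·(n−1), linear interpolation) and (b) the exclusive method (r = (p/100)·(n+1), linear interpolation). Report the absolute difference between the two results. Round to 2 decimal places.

Sorted: 2.4, 2.6, 2.7, 2.8, 2.9, 3.0, 3.2, 3.3, 3.4, 3.7, 3.9, 4.3, 4.6.
n = 13.
(a) r = 5.8; between ranks 5 (2.9) and 6 (3.0): 2.98.
(b) r = 5.6; between ranks 5 (2.9) and 6 (3.0): 2.96.
|2.98 − 2.96| = 0.02.

0.02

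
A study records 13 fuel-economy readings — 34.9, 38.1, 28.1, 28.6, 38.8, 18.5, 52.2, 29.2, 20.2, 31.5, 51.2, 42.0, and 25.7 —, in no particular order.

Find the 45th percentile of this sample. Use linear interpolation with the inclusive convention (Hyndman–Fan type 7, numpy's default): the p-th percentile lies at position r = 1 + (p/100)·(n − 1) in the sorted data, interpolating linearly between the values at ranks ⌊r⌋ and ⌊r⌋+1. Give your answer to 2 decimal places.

30.12

Sorted: 18.5, 20.2, 25.7, 28.1, 28.6, 29.2, 31.5, 34.9, 38.1, 38.8, 42.0, 51.2, 52.2.
n = 13.
r = 1 + (45/100)·(13 − 1) = 1 + 5.4 = 6.4.
Rank 6 is 29.2 and rank 7 is 31.5.
Interpolate: 29.2 + 0.4·(31.5 − 29.2) = 29.2 + 0.4·2.3 = 30.12.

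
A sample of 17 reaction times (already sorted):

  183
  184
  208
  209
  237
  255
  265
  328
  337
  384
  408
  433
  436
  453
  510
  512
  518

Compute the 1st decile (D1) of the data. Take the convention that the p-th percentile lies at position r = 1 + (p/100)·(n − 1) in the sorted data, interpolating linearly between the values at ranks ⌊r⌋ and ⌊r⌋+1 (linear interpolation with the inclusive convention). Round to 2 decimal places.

198.40

n = 17.
r = 1 + (10/100)·(17 − 1) = 1 + 1.6 = 2.6.
Rank 2 is 184 and rank 3 is 208.
Interpolate: 184 + 0.6·(208 − 184) = 184 + 0.6·24 = 198.4.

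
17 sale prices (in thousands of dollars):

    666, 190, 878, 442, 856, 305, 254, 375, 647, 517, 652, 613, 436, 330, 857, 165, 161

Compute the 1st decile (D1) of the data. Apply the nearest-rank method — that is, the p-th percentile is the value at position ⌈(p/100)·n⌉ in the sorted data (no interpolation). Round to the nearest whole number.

165

Sorted: 161, 165, 190, 254, 305, 330, 375, 436, 442, 517, 613, 647, 652, 666, 856, 857, 878.
n = 17.
Position = ⌈10/100 · 17⌉ = ⌈1.7⌉ = 2.
The value at rank 2 is 165.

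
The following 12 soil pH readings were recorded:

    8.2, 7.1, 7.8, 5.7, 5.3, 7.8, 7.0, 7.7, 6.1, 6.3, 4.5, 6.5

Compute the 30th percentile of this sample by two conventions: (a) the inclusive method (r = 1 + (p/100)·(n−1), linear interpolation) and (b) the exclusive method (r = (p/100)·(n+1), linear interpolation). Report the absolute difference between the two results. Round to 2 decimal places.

0.10

Sorted: 4.5, 5.3, 5.7, 6.1, 6.3, 6.5, 7.0, 7.1, 7.7, 7.8, 7.8, 8.2.
n = 12.
(a) r = 4.3; between ranks 4 (6.1) and 5 (6.3): 6.16.
(b) r = 3.9; between ranks 3 (5.7) and 4 (6.1): 6.06.
|6.16 − 6.06| = 0.1.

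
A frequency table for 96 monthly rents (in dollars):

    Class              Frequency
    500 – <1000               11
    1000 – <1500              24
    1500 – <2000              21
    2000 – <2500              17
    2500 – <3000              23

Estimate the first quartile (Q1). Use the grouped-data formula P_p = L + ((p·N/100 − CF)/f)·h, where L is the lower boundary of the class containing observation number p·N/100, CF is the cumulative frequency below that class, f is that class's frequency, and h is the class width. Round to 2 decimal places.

N = 96; target position k = 25/100 · 96 = 24.
Cumulative frequencies: 11, 35, 56, 73, 96.
Observation 24 falls in the class 1000 – <1500.
L = 1000, CF = 11, f = 24, h = 500.
P25 = 1000 + ((24 − 11)/24)·500 = 1000 + 270.833 = 1270.83.

1270.83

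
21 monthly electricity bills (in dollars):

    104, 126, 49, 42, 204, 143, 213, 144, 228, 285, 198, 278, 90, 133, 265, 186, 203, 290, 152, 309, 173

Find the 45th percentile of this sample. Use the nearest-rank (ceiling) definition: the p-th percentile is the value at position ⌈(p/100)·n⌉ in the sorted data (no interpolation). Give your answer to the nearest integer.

173

Sorted: 42, 49, 90, 104, 126, 133, 143, 144, 152, 173, 186, 198, 203, 204, 213, 228, 265, 278, 285, 290, 309.
n = 21.
Position = ⌈45/100 · 21⌉ = ⌈9.45⌉ = 10.
The value at rank 10 is 173.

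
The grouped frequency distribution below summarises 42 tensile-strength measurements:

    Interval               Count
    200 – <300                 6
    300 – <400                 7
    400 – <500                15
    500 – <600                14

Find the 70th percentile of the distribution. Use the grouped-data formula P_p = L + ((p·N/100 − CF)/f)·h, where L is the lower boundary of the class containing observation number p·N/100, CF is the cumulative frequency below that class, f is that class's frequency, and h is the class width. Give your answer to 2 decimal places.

510.00

N = 42; target position k = 70/100 · 42 = 29.4.
Cumulative frequencies: 6, 13, 28, 42.
Observation 29.4 falls in the class 500 – <600.
L = 500, CF = 28, f = 14, h = 100.
P70 = 500 + ((29.4 − 28)/14)·100 = 500 + 10 = 510.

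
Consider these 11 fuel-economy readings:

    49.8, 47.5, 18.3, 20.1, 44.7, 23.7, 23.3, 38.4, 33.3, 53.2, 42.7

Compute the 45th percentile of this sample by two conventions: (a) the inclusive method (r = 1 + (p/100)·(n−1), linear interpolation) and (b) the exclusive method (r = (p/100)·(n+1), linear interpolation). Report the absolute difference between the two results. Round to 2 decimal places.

Sorted: 18.3, 20.1, 23.3, 23.7, 33.3, 38.4, 42.7, 44.7, 47.5, 49.8, 53.2.
n = 11.
(a) r = 5.5; between ranks 5 (33.3) and 6 (38.4): 35.85.
(b) r = 5.4; between ranks 5 (33.3) and 6 (38.4): 35.34.
|35.85 − 35.34| = 0.51.

0.51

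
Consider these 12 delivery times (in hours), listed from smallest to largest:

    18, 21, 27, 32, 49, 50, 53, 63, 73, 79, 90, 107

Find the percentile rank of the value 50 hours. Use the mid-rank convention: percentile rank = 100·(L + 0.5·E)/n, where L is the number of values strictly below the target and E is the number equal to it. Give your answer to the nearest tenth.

45.8

Count below 50: L = 5; count equal: E = 1; n = 12.
Percentile rank = 100·(5 + 0.5·1)/12 = 100·5.5/12 = 45.83.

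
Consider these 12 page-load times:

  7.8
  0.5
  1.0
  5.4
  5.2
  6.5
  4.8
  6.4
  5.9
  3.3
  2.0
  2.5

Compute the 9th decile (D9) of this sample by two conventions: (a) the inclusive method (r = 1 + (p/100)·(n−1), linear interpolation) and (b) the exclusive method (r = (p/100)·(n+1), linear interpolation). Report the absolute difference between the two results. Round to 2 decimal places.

0.92

Sorted: 0.5, 1.0, 2.0, 2.5, 3.3, 4.8, 5.2, 5.4, 5.9, 6.4, 6.5, 7.8.
n = 12.
(a) r = 10.9; between ranks 10 (6.4) and 11 (6.5): 6.49.
(b) r = 11.7; between ranks 11 (6.5) and 12 (7.8): 7.41.
|6.49 − 7.41| = 0.92.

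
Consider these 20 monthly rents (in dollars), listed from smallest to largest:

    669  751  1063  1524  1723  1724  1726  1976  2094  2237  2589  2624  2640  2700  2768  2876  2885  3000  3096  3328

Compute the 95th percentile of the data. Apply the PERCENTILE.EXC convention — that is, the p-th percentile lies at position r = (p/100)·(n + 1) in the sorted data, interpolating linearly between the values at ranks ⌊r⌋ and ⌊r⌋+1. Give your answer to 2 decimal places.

n = 20.
r = (95/100)·(20 + 1) = 19.95.
Rank 19 is 3096 and rank 20 is 3328.
Interpolate: 3096 + 0.95·(3328 − 3096) = 3096 + 0.95·232 = 3316.4.

3316.40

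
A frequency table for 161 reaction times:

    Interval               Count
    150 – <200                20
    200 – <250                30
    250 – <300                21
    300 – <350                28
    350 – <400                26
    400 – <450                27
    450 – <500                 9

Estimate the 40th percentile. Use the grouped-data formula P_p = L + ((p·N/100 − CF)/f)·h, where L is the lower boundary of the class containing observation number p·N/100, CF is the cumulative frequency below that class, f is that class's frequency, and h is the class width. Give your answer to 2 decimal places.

N = 161; target position k = 40/100 · 161 = 64.4.
Cumulative frequencies: 20, 50, 71, 99, 125, 152, 161.
Observation 64.4 falls in the class 250 – <300.
L = 250, CF = 50, f = 21, h = 50.
P40 = 250 + ((64.4 − 50)/21)·50 = 250 + 34.2857 = 284.286.

284.29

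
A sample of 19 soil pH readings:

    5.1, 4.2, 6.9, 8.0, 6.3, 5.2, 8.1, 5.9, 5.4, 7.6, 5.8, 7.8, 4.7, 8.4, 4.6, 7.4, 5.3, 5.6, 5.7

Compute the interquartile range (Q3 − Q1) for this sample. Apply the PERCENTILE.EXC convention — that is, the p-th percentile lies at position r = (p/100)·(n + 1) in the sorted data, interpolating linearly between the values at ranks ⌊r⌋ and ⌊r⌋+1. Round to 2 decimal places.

2.40

Sorted: 4.2, 4.6, 4.7, 5.1, 5.2, 5.3, 5.4, 5.6, 5.7, 5.8, 5.9, 6.3, 6.9, 7.4, 7.6, 7.8, 8.0, 8.1, 8.4.
n = 19.
P25: r = 5 (integer) → 5.2.
P75: r = 15 (integer) → 7.6.
Difference: 7.6 − 5.2 = 2.4.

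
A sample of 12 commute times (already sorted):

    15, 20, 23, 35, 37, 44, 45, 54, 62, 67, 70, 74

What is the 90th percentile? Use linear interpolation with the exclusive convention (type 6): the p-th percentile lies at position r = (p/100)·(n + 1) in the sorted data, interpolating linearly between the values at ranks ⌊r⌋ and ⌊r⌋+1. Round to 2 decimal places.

72.80

n = 12.
r = (90/100)·(12 + 1) = 11.7.
Rank 11 is 70 and rank 12 is 74.
Interpolate: 70 + 0.7·(74 − 70) = 70 + 0.7·4 = 72.8.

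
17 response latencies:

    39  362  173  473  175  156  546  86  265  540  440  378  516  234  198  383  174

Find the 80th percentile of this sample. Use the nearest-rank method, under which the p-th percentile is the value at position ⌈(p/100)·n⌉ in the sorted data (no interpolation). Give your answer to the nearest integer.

Sorted: 39, 86, 156, 173, 174, 175, 198, 234, 265, 362, 378, 383, 440, 473, 516, 540, 546.
n = 17.
Position = ⌈80/100 · 17⌉ = ⌈13.6⌉ = 14.
The value at rank 14 is 473.

473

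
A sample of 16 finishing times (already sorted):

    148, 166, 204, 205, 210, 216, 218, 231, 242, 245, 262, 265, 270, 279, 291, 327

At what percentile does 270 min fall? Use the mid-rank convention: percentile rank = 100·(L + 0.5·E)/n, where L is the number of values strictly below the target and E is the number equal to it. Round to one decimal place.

Count below 270: L = 12; count equal: E = 1; n = 16.
Percentile rank = 100·(12 + 0.5·1)/16 = 100·12.5/16 = 78.12.

78.1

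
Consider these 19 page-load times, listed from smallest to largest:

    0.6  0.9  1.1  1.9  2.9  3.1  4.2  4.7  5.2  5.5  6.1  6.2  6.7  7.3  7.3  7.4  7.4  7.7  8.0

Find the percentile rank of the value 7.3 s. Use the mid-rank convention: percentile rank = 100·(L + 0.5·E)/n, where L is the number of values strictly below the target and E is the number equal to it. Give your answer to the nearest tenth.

73.7

Count below 7.3: L = 13; count equal: E = 2; n = 19.
Percentile rank = 100·(13 + 0.5·2)/19 = 100·14/19 = 73.68.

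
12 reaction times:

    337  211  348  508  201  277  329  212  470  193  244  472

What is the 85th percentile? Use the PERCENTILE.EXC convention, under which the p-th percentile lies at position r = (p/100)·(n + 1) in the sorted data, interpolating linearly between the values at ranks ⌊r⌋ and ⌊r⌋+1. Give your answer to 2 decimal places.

Sorted: 193, 201, 211, 212, 244, 277, 329, 337, 348, 470, 472, 508.
n = 12.
r = (85/100)·(12 + 1) = 11.05.
Rank 11 is 472 and rank 12 is 508.
Interpolate: 472 + 0.05·(508 − 472) = 472 + 0.05·36 = 473.8.

473.80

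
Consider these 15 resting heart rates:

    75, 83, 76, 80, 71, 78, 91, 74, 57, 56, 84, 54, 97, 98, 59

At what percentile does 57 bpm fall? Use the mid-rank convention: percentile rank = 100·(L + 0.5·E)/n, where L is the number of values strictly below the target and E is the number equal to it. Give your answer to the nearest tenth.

Sorted: 54, 56, 57, 59, 71, 74, 75, 76, 78, 80, 83, 84, 91, 97, 98.
Count below 57: L = 2; count equal: E = 1; n = 15.
Percentile rank = 100·(2 + 0.5·1)/15 = 100·2.5/15 = 16.67.

16.7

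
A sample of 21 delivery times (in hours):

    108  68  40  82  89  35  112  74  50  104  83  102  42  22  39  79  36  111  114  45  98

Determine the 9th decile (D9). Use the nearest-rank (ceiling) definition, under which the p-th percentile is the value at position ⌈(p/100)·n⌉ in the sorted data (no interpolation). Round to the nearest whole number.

Sorted: 22, 35, 36, 39, 40, 42, 45, 50, 68, 74, 79, 82, 83, 89, 98, 102, 104, 108, 111, 112, 114.
n = 21.
Position = ⌈90/100 · 21⌉ = ⌈18.9⌉ = 19.
The value at rank 19 is 111.

111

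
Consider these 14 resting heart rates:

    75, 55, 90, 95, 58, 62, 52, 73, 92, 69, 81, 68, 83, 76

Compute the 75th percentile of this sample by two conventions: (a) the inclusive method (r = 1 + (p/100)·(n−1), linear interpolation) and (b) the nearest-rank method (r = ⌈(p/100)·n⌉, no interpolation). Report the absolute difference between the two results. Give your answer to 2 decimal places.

0.50

Sorted: 52, 55, 58, 62, 68, 69, 73, 75, 76, 81, 83, 90, 92, 95.
n = 14.
(a) r = 10.75; between ranks 10 (81) and 11 (83): 82.5.
(b) the nearest-rank method: rank 11 → 83.
|82.5 − 83| = 0.5.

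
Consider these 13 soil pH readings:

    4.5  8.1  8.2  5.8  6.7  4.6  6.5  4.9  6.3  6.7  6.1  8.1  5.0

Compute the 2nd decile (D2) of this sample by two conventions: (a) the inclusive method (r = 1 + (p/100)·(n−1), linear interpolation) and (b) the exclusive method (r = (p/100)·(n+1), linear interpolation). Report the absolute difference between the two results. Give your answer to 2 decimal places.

Sorted: 4.5, 4.6, 4.9, 5.0, 5.8, 6.1, 6.3, 6.5, 6.7, 6.7, 8.1, 8.1, 8.2.
n = 13.
(a) r = 3.4; between ranks 3 (4.9) and 4 (5.0): 4.94.
(b) r = 2.8; between ranks 2 (4.6) and 3 (4.9): 4.84.
|4.94 − 4.84| = 0.1.

0.10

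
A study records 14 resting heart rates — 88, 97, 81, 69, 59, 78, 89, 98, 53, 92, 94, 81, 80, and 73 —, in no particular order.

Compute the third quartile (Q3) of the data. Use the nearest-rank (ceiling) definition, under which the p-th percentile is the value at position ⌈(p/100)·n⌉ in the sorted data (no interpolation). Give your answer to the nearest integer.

Sorted: 53, 59, 69, 73, 78, 80, 81, 81, 88, 89, 92, 94, 97, 98.
n = 14.
Position = ⌈75/100 · 14⌉ = ⌈10.5⌉ = 11.
The value at rank 11 is 92.

92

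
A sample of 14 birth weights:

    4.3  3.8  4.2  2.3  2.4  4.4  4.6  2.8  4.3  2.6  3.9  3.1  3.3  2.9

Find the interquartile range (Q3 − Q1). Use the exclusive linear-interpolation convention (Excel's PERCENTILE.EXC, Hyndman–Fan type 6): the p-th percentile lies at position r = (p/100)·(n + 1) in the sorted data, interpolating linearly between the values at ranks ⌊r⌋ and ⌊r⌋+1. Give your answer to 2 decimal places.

Sorted: 2.3, 2.4, 2.6, 2.8, 2.9, 3.1, 3.3, 3.8, 3.9, 4.2, 4.3, 4.3, 4.4, 4.6.
n = 14.
P25: r = 3.75; ranks 3–4 are 2.6, 2.8; interpolating gives 2.75.
P75: r = 11.25; ranks 11–12 are 4.3, 4.3; interpolating gives 4.3.
Difference: 4.3 − 2.75 = 1.55.

1.55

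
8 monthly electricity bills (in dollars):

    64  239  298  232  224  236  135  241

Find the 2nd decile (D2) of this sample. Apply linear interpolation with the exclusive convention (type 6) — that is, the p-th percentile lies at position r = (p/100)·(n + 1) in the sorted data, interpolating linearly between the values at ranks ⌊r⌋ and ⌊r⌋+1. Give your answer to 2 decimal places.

120.80

Sorted: 64, 135, 224, 232, 236, 239, 241, 298.
n = 8.
r = (20/100)·(8 + 1) = 1.8.
Rank 1 is 64 and rank 2 is 135.
Interpolate: 64 + 0.8·(135 − 64) = 64 + 0.8·71 = 120.8.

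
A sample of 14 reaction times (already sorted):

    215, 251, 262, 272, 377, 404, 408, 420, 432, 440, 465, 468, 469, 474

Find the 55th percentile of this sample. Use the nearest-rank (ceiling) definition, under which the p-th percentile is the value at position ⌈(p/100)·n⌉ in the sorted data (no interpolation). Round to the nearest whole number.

n = 14.
Position = ⌈55/100 · 14⌉ = ⌈7.7⌉ = 8.
The value at rank 8 is 420.

420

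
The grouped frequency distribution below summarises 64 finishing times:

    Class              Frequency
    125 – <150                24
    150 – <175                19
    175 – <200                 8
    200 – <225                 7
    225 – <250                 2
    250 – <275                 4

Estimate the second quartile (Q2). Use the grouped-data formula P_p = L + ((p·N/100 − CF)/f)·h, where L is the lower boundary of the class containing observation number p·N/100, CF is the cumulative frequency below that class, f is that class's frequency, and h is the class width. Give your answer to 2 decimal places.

N = 64; target position k = 50/100 · 64 = 32.
Cumulative frequencies: 24, 43, 51, 58, 60, 64.
Observation 32 falls in the class 150 – <175.
L = 150, CF = 24, f = 19, h = 25.
P50 = 150 + ((32 − 24)/19)·25 = 150 + 10.5263 = 160.526.

160.53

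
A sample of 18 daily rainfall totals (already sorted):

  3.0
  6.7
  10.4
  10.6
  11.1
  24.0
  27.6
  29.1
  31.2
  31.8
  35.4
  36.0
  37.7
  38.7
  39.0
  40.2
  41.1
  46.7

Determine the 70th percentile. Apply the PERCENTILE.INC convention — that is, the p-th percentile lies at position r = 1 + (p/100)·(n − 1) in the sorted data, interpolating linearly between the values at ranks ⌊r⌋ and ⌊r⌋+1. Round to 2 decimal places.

37.53

n = 18.
r = 1 + (70/100)·(18 − 1) = 1 + 11.9 = 12.9.
Rank 12 is 36.0 and rank 13 is 37.7.
Interpolate: 36.0 + 0.9·(37.7 − 36.0) = 36.0 + 0.9·1.7 = 37.53.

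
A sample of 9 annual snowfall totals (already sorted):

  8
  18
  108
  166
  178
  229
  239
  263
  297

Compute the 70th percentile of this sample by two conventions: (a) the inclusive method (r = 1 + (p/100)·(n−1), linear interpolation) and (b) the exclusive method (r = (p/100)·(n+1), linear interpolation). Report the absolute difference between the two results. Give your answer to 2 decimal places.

n = 9.
(a) r = 6.6; between ranks 6 (229) and 7 (239): 235.
(b) r = 7 → value at rank 7 = 239.
|235 − 239| = 4.

4.00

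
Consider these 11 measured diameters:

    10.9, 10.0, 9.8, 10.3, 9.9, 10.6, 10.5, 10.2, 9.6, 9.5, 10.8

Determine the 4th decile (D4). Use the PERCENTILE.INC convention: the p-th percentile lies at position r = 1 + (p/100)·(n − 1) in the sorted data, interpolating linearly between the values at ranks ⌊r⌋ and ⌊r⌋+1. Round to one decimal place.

10.0

Sorted: 9.5, 9.6, 9.8, 9.9, 10.0, 10.2, 10.3, 10.5, 10.6, 10.8, 10.9.
n = 11.
r = 1 + (40/100)·(11 − 1) = 1 + 4 = 5.
r is an integer, so P40 is the value at rank 5: 10.0.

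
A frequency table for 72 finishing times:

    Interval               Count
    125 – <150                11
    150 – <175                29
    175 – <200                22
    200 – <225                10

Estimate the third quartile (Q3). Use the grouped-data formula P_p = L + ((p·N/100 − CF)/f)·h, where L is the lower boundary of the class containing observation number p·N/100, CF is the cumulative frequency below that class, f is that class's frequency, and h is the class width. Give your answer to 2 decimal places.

N = 72; target position k = 75/100 · 72 = 54.
Cumulative frequencies: 11, 40, 62, 72.
Observation 54 falls in the class 175 – <200.
L = 175, CF = 40, f = 22, h = 25.
P75 = 175 + ((54 − 40)/22)·25 = 175 + 15.9091 = 190.909.

190.91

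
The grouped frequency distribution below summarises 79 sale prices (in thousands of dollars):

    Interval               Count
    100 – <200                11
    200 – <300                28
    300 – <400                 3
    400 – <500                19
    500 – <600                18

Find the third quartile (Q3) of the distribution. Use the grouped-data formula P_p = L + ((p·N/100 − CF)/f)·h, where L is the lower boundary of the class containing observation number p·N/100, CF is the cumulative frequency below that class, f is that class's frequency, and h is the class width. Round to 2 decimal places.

490.79

N = 79; target position k = 75/100 · 79 = 59.25.
Cumulative frequencies: 11, 39, 42, 61, 79.
Observation 59.25 falls in the class 400 – <500.
L = 400, CF = 42, f = 19, h = 100.
P75 = 400 + ((59.25 − 42)/19)·100 = 400 + 90.7895 = 490.789.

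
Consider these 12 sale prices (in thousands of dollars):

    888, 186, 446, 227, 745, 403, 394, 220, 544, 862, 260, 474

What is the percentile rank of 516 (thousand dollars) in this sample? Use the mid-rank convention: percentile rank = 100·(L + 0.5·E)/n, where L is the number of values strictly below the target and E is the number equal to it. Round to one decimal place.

66.7

Sorted: 186, 220, 227, 260, 394, 403, 446, 474, 544, 745, 862, 888.
Count below 516: L = 8; count equal: E = 0; n = 12.
Percentile rank = 100·(8 + 0.5·0)/12 = 100·8/12 = 66.67.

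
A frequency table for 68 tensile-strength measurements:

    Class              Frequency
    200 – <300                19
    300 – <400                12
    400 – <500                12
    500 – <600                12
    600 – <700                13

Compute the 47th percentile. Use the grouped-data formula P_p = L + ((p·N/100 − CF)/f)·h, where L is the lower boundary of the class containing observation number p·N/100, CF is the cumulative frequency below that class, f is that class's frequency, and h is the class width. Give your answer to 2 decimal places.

N = 68; target position k = 47/100 · 68 = 31.96.
Cumulative frequencies: 19, 31, 43, 55, 68.
Observation 31.96 falls in the class 400 – <500.
L = 400, CF = 31, f = 12, h = 100.
P47 = 400 + ((31.96 − 31)/12)·100 = 400 + 8 = 408.

408.00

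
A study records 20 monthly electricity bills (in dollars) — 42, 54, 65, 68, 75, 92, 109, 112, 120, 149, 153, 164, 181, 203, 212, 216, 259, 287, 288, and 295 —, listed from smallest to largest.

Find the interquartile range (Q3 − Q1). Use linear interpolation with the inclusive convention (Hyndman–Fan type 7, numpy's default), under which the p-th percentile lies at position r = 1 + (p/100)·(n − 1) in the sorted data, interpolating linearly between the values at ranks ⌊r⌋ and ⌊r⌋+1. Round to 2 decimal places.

n = 20.
P25: r = 5.75; ranks 5–6 are 75, 92; interpolating gives 87.75.
P75: r = 15.25; ranks 15–16 are 212, 216; interpolating gives 213.
Difference: 213 − 87.75 = 125.25.

125.25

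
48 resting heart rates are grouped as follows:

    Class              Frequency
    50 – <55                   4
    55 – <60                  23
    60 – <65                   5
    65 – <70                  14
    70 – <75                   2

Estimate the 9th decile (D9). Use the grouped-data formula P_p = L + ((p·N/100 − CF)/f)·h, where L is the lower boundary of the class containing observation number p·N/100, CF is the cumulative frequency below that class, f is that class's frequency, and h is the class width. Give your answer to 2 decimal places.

N = 48; target position k = 90/100 · 48 = 43.2.
Cumulative frequencies: 4, 27, 32, 46, 48.
Observation 43.2 falls in the class 65 – <70.
L = 65, CF = 32, f = 14, h = 5.
P90 = 65 + ((43.2 − 32)/14)·5 = 65 + 4 = 69.

69.00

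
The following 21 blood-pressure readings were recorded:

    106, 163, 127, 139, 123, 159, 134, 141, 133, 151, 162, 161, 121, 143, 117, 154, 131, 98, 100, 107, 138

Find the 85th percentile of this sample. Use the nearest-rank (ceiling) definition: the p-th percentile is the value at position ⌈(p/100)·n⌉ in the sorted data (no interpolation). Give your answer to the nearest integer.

159

Sorted: 98, 100, 106, 107, 117, 121, 123, 127, 131, 133, 134, 138, 139, 141, 143, 151, 154, 159, 161, 162, 163.
n = 21.
Position = ⌈85/100 · 21⌉ = ⌈17.85⌉ = 18.
The value at rank 18 is 159.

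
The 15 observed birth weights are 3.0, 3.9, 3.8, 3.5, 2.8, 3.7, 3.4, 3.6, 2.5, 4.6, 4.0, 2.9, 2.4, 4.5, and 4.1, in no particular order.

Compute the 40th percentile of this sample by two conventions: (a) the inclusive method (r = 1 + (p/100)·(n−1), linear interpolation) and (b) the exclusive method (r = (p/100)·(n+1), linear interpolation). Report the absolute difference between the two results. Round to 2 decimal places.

Sorted: 2.4, 2.5, 2.8, 2.9, 3.0, 3.4, 3.5, 3.6, 3.7, 3.8, 3.9, 4.0, 4.1, 4.5, 4.6.
n = 15.
(a) r = 6.6; between ranks 6 (3.4) and 7 (3.5): 3.46.
(b) r = 6.4; between ranks 6 (3.4) and 7 (3.5): 3.44.
|3.46 − 3.44| = 0.02.

0.02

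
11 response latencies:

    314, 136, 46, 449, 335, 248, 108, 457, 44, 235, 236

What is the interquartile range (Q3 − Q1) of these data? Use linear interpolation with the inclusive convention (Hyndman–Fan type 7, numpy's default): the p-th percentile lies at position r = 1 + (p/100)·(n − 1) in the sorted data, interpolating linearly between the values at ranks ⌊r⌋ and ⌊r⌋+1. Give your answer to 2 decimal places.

202.50

Sorted: 44, 46, 108, 136, 235, 236, 248, 314, 335, 449, 457.
n = 11.
P25: r = 3.5; ranks 3–4 are 108, 136; interpolating gives 122.
P75: r = 8.5; ranks 8–9 are 314, 335; interpolating gives 324.5.
Difference: 324.5 − 122 = 202.5.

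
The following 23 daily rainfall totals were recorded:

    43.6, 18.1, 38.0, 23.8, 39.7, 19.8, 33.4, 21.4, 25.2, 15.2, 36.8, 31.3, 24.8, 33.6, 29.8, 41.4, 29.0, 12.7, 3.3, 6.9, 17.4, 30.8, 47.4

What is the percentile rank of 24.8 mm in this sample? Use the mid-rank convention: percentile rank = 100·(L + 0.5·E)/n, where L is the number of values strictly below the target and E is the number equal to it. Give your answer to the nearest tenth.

Sorted: 3.3, 6.9, 12.7, 15.2, 17.4, 18.1, 19.8, 21.4, 23.8, 24.8, 25.2, 29.0, 29.8, 30.8, 31.3, 33.4, 33.6, 36.8, 38.0, 39.7, 41.4, 43.6, 47.4.
Count below 24.8: L = 9; count equal: E = 1; n = 23.
Percentile rank = 100·(9 + 0.5·1)/23 = 100·9.5/23 = 41.3.

41.3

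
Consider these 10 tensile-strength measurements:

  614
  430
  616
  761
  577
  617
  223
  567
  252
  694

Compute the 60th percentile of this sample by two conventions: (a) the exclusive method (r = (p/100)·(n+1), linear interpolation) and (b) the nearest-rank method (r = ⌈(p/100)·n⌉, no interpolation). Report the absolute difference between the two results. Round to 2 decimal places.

1.20

Sorted: 223, 252, 430, 567, 577, 614, 616, 617, 694, 761.
n = 10.
(a) r = 6.6; between ranks 6 (614) and 7 (616): 615.2.
(b) the nearest-rank method: rank 6 → 614.
|615.2 − 614| = 1.2.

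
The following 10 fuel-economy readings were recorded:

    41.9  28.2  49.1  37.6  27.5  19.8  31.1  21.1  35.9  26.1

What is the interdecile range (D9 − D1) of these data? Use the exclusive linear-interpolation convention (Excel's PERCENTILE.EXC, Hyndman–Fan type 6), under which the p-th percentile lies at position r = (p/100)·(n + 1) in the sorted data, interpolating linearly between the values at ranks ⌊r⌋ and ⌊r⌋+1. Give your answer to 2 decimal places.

Sorted: 19.8, 21.1, 26.1, 27.5, 28.2, 31.1, 35.9, 37.6, 41.9, 49.1.
n = 10.
P10: r = 1.1; ranks 1–2 are 19.8, 21.1; interpolating gives 19.93.
P90: r = 9.9; ranks 9–10 are 41.9, 49.1; interpolating gives 48.38.
Difference: 48.38 − 19.93 = 28.45.

28.45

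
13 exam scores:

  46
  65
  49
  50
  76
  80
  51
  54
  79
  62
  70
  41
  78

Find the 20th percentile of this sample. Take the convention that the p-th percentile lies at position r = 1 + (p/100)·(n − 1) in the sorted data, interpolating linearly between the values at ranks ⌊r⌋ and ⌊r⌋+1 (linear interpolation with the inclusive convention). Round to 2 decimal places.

Sorted: 41, 46, 49, 50, 51, 54, 62, 65, 70, 76, 78, 79, 80.
n = 13.
r = 1 + (20/100)·(13 − 1) = 1 + 2.4 = 3.4.
Rank 3 is 49 and rank 4 is 50.
Interpolate: 49 + 0.4·(50 − 49) = 49 + 0.4·1 = 49.4.

49.40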